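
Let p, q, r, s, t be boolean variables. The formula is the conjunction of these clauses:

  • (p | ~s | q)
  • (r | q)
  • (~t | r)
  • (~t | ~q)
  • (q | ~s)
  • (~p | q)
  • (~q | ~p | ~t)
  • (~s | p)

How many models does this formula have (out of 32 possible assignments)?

8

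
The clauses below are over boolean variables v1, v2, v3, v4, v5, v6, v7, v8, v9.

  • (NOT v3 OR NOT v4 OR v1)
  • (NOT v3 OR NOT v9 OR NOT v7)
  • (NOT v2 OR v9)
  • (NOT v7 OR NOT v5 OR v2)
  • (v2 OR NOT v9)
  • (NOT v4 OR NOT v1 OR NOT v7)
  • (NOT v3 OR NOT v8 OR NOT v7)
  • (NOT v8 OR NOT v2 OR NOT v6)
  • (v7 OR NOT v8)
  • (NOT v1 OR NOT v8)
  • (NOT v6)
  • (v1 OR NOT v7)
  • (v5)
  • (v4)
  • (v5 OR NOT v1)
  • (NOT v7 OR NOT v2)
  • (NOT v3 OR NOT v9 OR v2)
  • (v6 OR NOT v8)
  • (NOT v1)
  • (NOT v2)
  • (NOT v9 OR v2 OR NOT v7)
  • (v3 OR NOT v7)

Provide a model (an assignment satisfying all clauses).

v1=F, v2=F, v3=F, v4=T, v5=T, v6=F, v7=F, v8=F, v9=F

Check each clause:
  1. (NOT v3 OR v1 OR NOT v4) — NOT v3 is true.
  2. (NOT v3 OR NOT v9 OR NOT v7) — NOT v7 is true.
  3. (NOT v2 OR v9) — NOT v2 is true.
  4. (NOT v7 OR NOT v5 OR v2) — NOT v7 is true.
  5. (NOT v9 OR v2) — NOT v9 is true.
  6. (NOT v4 OR NOT v1 OR NOT v7) — NOT v7 is true.
  7. (NOT v7 OR NOT v8 OR NOT v3) — NOT v8 is true.
  8. (NOT v2 OR NOT v6 OR NOT v8) — NOT v8 is true.
  9. (v7 OR NOT v8) — NOT v8 is true.
  10. (NOT v1 OR NOT v8) — NOT v8 is true.
  11. (NOT v6) — NOT v6 is true.
  12. (v1 OR NOT v7) — NOT v7 is true.
  13. (v5) — v5 is true.
  14. (v4) — v4 is true.
  15. (v5 OR NOT v1) — v5 is true.
  16. (NOT v7 OR NOT v2) — NOT v7 is true.
  17. (NOT v9 OR NOT v3 OR v2) — NOT v3 is true.
  18. (NOT v8 OR v6) — NOT v8 is true.
  19. (NOT v1) — NOT v1 is true.
  20. (NOT v2) — NOT v2 is true.
  21. (NOT v9 OR v2 OR NOT v7) — NOT v7 is true.
  22. (NOT v7 OR v3) — NOT v7 is true.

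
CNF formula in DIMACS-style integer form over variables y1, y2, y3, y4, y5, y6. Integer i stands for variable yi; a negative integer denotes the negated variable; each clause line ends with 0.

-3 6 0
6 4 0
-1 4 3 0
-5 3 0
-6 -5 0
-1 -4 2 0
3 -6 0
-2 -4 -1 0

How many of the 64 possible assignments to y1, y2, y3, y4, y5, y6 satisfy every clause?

8

Case analysis on y3 and y4:
  y3=T, y4=T: remaining (y1,y2,y5,y6) ∈ {(F,F,F,T); (F,T,F,T)} — 2.
  y3=T, y4=F: remaining (y1,y2,y5,y6) ∈ {(F,F,F,T); (F,T,F,T); (T,F,F,T); (T,T,F,T)} — 4.
  y3=F, y4=T: remaining (y1,y2,y5,y6) ∈ {(F,F,F,F); (F,T,F,F)} — 2.
  y3=F, y4=F: a clause becomes empty — 0.
Total: 2 + 4 + 2 + 0 = 8.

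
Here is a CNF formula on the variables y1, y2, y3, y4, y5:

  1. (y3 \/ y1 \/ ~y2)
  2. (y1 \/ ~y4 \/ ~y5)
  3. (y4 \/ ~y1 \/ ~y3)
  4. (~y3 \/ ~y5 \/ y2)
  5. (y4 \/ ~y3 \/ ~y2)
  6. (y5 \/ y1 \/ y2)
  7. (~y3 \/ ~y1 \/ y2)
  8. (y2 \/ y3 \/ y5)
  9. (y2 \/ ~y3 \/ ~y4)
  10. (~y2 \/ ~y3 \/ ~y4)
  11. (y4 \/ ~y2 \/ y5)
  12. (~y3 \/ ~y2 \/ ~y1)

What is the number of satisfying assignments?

The models are:
  y1=0 y2=0 y3=0 y4=0 y5=1
  y1=1 y2=0 y3=0 y4=0 y5=1
  y1=1 y2=0 y3=0 y4=1 y5=1
  y1=1 y2=1 y3=0 y4=0 y5=1
  y1=1 y2=1 y3=0 y4=1 y5=0
  y1=1 y2=1 y3=0 y4=1 y5=1
That's 6 in total.

6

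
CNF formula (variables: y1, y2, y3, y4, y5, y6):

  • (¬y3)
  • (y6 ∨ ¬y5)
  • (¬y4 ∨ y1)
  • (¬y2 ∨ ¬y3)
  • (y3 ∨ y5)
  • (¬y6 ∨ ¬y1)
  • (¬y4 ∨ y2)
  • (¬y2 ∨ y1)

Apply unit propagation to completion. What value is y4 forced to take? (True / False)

Unit clause (¬y3) sets y3 = False.
In (y5 ∨ y3), y3 is now false; y5 must hold, so y5 = True.
(¬y5 ∨ y6): since y5 = True, the clause reduces to (y6). y6 = True.
In (¬y6 ∨ ¬y1), ¬y6 is now false; ¬y1 must hold, so y1 = False.
From (¬y4 ∨ y1) and y1 = False: y4 = False.

False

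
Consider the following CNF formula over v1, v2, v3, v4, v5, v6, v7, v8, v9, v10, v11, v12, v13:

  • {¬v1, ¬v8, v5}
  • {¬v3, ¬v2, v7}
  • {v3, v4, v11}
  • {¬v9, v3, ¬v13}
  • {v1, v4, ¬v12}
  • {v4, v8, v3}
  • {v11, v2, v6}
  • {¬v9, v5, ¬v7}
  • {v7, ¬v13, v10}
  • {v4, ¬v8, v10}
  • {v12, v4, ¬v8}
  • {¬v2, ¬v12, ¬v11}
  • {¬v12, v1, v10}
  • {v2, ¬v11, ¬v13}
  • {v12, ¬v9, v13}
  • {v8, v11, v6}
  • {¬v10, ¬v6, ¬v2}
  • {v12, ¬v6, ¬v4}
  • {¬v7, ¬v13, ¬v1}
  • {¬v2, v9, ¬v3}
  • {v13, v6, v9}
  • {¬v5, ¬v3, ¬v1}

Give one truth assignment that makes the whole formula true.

v1=1  v2=0  v3=1  v4=0  v5=0  v6=1  v7=0  v8=0  v9=1  v10=1  v11=0  v12=0  v13=1

Try v1 = True.
The remaining clauses are satisfied by v2 = False, v3 = True, v4 = False, v5 = False, v6 = True, v7 = False, v8 = False, v9 = True, v10 = True, v11 = False, v12 = False, v13 = True.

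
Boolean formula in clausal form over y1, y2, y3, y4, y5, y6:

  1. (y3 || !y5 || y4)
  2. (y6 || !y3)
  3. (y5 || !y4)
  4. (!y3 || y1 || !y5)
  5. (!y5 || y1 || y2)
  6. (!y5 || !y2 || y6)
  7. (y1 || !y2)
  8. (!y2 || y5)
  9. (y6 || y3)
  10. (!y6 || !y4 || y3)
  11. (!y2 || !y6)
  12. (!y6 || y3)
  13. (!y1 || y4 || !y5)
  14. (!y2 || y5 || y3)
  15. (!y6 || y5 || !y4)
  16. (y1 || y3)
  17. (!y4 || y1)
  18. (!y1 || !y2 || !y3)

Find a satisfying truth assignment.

Branch on y1: take y1 = False.
  then y2 is forced to False.
  then y5 is forced to False.
  then y4 is forced to False.
  then y3 is forced to True.
  then y6 is forced to True.

y1=F  y2=F  y3=T  y4=F  y5=F  y6=T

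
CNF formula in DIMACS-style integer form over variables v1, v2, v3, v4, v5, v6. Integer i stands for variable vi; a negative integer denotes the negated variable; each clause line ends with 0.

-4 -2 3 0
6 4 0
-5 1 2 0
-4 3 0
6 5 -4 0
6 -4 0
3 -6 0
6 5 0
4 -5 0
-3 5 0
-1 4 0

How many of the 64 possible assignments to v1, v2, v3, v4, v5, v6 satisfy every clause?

3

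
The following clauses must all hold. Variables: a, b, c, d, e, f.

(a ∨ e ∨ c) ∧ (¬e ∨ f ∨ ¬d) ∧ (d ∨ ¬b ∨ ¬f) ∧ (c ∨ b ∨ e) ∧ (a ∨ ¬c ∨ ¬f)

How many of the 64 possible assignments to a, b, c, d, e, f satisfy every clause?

Split on c, then e.
  c=T, e=T: 7 of the 16 assignments to (a,b,d,f) work.
  c=T, e=F: 11 of the 16 assignments to (a,b,d,f) work.
  c=F, e=T: a free; 5 ways for (b,d,f) × 2^1 = 10.
  c=F, e=F: remaining (a,b,d,f) ∈ {(T,T,F,F); (T,T,T,F); (T,T,T,T)} — 3.
Total: 7 + 11 + 10 + 3 = 31.

31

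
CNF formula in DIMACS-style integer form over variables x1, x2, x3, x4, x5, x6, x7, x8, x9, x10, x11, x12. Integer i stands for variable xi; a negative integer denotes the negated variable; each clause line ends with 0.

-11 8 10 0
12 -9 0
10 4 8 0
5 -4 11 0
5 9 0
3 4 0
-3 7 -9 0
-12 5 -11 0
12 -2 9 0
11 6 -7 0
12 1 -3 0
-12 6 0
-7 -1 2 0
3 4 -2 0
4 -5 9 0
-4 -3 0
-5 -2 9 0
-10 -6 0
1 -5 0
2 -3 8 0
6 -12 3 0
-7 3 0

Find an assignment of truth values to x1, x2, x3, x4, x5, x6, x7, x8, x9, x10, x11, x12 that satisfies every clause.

x1=T  x2=F  x3=F  x4=T  x5=T  x6=T  x7=F  x8=T  x9=F  x10=F  x11=T  x12=T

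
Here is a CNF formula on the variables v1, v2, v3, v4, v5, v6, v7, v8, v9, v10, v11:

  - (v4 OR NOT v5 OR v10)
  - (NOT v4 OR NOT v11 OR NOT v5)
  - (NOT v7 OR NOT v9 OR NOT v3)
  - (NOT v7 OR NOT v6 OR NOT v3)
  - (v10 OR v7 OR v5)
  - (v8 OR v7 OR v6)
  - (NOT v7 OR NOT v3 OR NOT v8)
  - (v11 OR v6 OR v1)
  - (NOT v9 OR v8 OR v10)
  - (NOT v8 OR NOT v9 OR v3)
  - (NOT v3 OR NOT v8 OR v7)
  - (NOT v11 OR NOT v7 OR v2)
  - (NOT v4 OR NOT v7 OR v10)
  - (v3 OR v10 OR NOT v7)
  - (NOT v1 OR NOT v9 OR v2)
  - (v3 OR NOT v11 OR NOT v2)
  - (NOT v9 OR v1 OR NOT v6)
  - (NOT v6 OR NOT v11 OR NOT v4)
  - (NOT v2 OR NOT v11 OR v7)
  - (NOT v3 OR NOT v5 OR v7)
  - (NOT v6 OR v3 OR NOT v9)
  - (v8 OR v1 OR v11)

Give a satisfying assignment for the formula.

Pure literal: v9 appears only negated; assign v9 = False.
v10 occurs only positively in the remaining clauses — set v10 = True.
Branch on v1: take v1 = True.
The remaining clauses are satisfied by v2 = False, v3 = False, v4 = True, v5 = False, v6 = False, v7 = True, v8 = True, v11 = False.
Every clause has at least one true literal under this assignment.

v1=T, v2=F, v3=F, v4=T, v5=F, v6=F, v7=T, v8=T, v9=F, v10=T, v11=F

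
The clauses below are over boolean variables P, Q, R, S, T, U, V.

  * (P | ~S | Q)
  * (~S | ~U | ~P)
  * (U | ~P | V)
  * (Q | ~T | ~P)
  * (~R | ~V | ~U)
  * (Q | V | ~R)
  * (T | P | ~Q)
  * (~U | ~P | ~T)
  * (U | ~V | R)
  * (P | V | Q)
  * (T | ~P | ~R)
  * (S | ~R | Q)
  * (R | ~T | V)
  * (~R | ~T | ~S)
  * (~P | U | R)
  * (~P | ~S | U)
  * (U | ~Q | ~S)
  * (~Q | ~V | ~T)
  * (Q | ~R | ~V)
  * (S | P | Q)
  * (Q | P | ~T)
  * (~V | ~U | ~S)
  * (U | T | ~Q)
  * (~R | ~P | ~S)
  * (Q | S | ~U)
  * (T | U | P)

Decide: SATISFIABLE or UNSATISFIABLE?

SATISFIABLE

Set P = False and propagate.
Try Q = True.
  then T is forced to True.
  then V is forced to False.
  then R is forced to True.
  then S is forced to False.
U is now unconstrained; take U = True.
Every clause has at least one true literal under this assignment.
So P=F, Q=T, R=T, S=F, T=T, U=T, V=F is a satisfying assignment.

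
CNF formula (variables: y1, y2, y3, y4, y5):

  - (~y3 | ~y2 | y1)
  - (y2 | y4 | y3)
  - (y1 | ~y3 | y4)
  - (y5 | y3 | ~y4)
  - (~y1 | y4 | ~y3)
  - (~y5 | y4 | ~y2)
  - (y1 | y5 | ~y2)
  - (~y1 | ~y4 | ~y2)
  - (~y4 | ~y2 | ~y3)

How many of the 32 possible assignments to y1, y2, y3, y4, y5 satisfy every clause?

Satisfying assignments:
  y1=0 y2=0 y3=0 y4=1 y5=1
  y1=0 y2=0 y3=1 y4=1 y5=0
  y1=0 y2=0 y3=1 y4=1 y5=1
  y1=0 y2=1 y3=0 y4=1 y5=1
  y1=1 y2=0 y3=0 y4=1 y5=1
  y1=1 y2=0 y3=1 y4=1 y5=0
  y1=1 y2=0 y3=1 y4=1 y5=1
  y1=1 y2=1 y3=0 y4=0 y5=0
Count: 8.

8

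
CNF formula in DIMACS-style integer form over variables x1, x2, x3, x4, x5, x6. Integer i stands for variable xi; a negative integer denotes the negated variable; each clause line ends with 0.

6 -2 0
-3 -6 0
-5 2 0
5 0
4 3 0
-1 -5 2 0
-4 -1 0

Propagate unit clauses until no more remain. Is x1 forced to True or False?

Unit clause (x5) sets x5 = True.
From (x2 || !x5) and x5 = True: x2 = True.
(!x2 || x6) with x2 = True leaves only x6, so x6 = True.
(!x6 || !x3) with x6 = True leaves only !x3, so x3 = False.
From (x4 || x3) and x3 = False: x4 = True.
From (!x4 || !x1) and x4 = True: x1 = False.

False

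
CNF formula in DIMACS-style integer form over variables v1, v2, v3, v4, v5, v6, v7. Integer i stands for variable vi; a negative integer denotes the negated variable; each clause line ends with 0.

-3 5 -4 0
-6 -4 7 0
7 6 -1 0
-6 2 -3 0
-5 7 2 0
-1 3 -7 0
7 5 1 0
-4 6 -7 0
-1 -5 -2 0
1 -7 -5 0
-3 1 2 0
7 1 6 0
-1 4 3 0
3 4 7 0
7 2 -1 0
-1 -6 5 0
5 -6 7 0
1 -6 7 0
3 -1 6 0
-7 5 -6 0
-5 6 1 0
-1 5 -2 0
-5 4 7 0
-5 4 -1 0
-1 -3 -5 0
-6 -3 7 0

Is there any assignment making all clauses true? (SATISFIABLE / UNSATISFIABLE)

SATISFIABLE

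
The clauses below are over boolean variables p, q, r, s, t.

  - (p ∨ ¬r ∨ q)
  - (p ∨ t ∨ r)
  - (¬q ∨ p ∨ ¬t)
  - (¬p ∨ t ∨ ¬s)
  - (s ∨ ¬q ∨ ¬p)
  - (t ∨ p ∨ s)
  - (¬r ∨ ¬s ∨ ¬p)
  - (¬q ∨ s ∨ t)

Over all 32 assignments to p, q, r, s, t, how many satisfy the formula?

9

Split on p, then s.
  p=1, s=1: remaining (q,r,t) ∈ {(0,0,1); (1,0,1)} — 2.
  p=1, s=0: remaining (q,r,t) ∈ {(0,0,0); (0,0,1); (0,1,0); (0,1,1)} — 4.
  p=0, s=1: remaining (q,r,t) ∈ {(0,0,1); (1,1,0)} — 2.
  p=0, s=0: remaining (q,r,t) ∈ {(0,0,1)} — 1.
Total: 2 + 4 + 2 + 1 = 9.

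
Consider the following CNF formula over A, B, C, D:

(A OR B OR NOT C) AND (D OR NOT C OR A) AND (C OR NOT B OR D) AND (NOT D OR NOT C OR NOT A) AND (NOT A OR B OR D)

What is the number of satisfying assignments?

7

Case analysis on A and C:
  A=1, C=1: remaining (B,D) ∈ {(1,0)} — 1.
  A=1, C=0: remaining (B,D) ∈ {(0,1); (1,1)} — 2.
  A=0, C=1: remaining (B,D) ∈ {(1,1)} — 1.
  A=0, C=0: remaining (B,D) ∈ {(0,0); (0,1); (1,1)} — 3.
Total: 1 + 2 + 1 + 3 = 7.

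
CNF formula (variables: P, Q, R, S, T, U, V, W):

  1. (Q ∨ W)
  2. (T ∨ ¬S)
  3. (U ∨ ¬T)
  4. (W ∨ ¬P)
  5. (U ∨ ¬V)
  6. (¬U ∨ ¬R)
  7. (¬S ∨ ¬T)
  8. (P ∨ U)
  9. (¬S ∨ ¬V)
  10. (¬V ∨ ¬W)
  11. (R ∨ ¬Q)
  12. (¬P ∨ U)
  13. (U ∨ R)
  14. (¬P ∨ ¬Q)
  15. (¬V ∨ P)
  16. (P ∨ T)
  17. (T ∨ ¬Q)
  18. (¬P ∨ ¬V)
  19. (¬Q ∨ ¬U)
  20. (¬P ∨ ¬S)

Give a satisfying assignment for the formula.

P=F  Q=F  R=F  S=F  T=T  U=T  V=F  W=T

Pure literal: S appears only negated; assign S = False.
V occurs only negated in the remaining clauses — set V = False.
Branch on P: take P = False.
  then U is forced to True.
  then R is forced to False.
  then Q is forced to False.
  then W is forced to True.
  then T is forced to True.
Every clause has at least one true literal under this assignment.
Check each clause:
  1. (W ∨ Q) — W is true.
  2. (¬S ∨ T) — ¬S is true.
  3. (U ∨ ¬T) — U is true.
  4. (¬P ∨ W) — W is true.
  5. (¬V ∨ U) — ¬V is true.
  6. (¬U ∨ ¬R) — ¬R is true.
  7. (¬T ∨ ¬S) — ¬S is true.
  8. (P ∨ U) — U is true.
  9. (¬S ∨ ¬V) — ¬V is true.
  10. (¬W ∨ ¬V) — ¬V is true.
  11. (R ∨ ¬Q) — ¬Q is true.
  12. (¬P ∨ U) — ¬P is true.
  13. (U ∨ R) — U is true.
  14. (¬P ∨ ¬Q) — ¬P is true.
  15. (P ∨ ¬V) — ¬V is true.
  16. (T ∨ P) — T is true.
  17. (¬Q ∨ T) — T is true.
  18. (¬P ∨ ¬V) — ¬V is true.
  19. (¬U ∨ ¬Q) — ¬Q is true.
  20. (¬P ∨ ¬S) — ¬S is true.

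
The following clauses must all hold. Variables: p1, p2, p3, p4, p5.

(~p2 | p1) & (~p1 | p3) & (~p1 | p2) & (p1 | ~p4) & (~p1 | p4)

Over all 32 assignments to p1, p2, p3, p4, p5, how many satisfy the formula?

6

The models are:
  p1=F p2=F p3=F p4=F p5=F
  p1=F p2=F p3=F p4=F p5=T
  p1=F p2=F p3=T p4=F p5=F
  p1=F p2=F p3=T p4=F p5=T
  p1=T p2=T p3=T p4=T p5=F
  p1=T p2=T p3=T p4=T p5=T
That's 6 in total.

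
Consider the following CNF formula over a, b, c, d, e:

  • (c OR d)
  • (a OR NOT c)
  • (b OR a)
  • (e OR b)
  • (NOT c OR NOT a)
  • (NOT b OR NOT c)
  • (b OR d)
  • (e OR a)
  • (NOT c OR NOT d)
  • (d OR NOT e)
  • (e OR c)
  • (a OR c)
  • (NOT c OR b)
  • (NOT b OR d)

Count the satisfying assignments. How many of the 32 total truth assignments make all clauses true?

Satisfying assignments:
  a=1 b=0 c=0 d=1 e=1
  a=1 b=1 c=0 d=1 e=1
Count: 2.

2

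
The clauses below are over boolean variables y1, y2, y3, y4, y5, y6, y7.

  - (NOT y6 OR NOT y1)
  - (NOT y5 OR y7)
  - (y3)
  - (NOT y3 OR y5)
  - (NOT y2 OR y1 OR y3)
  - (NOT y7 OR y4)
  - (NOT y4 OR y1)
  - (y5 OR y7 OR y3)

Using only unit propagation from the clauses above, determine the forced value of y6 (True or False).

(y3) is a unit clause: y3 = True.
(NOT y3 OR y5): since y3 = True, the clause reduces to (y5). y5 = True.
(NOT y5 OR y7) with y5 = True leaves only y7, so y7 = True.
(NOT y7 OR y4): since y7 = True, the clause reduces to (y4). y4 = True.
(NOT y4 OR y1): since y4 = True, the clause reduces to (y1). y1 = True.
From (NOT y6 OR NOT y1) and y1 = True: y6 = False.

False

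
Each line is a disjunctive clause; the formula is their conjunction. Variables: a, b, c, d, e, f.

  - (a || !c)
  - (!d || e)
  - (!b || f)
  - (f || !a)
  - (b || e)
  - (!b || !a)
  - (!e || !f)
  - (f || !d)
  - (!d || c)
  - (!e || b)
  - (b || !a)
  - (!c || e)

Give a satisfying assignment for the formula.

a=False, b=True, c=False, d=False, e=False, f=True

Pure literal: d appears only negated; assign d = False.
Branch on a: take a = False.
  then c is forced to False.
Try b = True.
  then f is forced to True.
  then e is forced to False.
Every clause has at least one true literal under this assignment.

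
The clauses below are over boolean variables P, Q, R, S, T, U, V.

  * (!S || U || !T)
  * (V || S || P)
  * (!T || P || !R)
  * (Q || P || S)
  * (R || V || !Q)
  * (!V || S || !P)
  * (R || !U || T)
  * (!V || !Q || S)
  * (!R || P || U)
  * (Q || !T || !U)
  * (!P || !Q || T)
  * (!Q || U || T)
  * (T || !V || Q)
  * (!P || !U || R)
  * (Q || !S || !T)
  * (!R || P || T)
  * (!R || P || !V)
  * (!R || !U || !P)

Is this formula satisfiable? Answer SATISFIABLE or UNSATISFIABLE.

SATISFIABLE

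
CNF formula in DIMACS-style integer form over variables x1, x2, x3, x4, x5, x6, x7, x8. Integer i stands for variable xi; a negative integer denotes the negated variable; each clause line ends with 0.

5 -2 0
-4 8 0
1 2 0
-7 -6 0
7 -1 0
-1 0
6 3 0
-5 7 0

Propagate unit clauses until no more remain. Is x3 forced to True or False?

Unit clause (!x1) sets x1 = False.
(x1 || x2): since x1 = False, the clause reduces to (x2). x2 = True.
(x5 || !x2) with x2 = True leaves only x5, so x5 = True.
From (x7 || !x5) and x5 = True: x7 = True.
In (!x6 || !x7), !x7 is now false; !x6 must hold, so x6 = False.
In (x6 || x3), x6 is now false; x3 must hold, so x3 = True.

True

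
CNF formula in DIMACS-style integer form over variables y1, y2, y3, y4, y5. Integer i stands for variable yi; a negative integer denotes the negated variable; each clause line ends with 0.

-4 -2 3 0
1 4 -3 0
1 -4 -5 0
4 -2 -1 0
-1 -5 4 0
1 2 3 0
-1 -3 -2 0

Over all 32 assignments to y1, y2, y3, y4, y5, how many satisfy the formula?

Split on y1, then y4.
  y1=T, y4=T: remaining (y2,y3,y5) ∈ {(F,F,F); (F,F,T); (F,T,F); (F,T,T)} — 4.
  y1=T, y4=F: remaining (y2,y3,y5) ∈ {(F,F,F); (F,T,F)} — 2.
  y1=F, y4=T: remaining (y2,y3,y5) ∈ {(F,T,F); (T,T,F)} — 2.
  y1=F, y4=F: remaining (y2,y3,y5) ∈ {(T,F,F); (T,F,T)} — 2.
Total: 4 + 2 + 2 + 2 = 10.

10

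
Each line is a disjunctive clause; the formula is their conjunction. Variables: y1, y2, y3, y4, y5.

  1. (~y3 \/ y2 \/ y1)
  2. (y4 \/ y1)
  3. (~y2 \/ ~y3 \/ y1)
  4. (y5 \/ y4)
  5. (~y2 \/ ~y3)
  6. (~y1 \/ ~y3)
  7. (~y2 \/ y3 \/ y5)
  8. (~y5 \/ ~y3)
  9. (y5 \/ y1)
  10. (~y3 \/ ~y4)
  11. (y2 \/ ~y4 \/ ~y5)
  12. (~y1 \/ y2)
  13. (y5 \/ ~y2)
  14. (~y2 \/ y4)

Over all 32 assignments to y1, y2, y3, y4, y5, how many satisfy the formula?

2

Satisfying assignments:
  y1=0 y2=1 y3=0 y4=1 y5=1
  y1=1 y2=1 y3=0 y4=1 y5=1
Count: 2.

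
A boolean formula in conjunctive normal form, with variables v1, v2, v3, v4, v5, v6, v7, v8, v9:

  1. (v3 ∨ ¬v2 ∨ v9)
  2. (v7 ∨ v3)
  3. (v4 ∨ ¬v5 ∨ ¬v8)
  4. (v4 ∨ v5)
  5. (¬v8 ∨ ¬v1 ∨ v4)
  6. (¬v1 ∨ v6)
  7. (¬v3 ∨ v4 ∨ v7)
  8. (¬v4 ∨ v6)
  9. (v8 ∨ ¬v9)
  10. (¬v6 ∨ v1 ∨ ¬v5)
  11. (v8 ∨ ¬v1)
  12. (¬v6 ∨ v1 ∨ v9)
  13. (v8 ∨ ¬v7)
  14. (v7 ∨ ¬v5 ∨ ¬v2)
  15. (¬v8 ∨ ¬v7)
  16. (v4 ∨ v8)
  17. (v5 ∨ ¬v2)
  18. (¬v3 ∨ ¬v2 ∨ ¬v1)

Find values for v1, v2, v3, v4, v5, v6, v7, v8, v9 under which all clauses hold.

v1 = True, v2 = False, v3 = True, v4 = True, v5 = True, v6 = True, v7 = False, v8 = True, v9 = True

v2 occurs only negated in the remaining clauses — set v2 = False.
Branch on v1: take v1 = True.
  then v6 is forced to True.
  then v8 is forced to True.
  then v4 is forced to True.
  then v7 is forced to False.
  then v3 is forced to True.
v5, v9 are now unconstrained; take v5 = True, v9 = True.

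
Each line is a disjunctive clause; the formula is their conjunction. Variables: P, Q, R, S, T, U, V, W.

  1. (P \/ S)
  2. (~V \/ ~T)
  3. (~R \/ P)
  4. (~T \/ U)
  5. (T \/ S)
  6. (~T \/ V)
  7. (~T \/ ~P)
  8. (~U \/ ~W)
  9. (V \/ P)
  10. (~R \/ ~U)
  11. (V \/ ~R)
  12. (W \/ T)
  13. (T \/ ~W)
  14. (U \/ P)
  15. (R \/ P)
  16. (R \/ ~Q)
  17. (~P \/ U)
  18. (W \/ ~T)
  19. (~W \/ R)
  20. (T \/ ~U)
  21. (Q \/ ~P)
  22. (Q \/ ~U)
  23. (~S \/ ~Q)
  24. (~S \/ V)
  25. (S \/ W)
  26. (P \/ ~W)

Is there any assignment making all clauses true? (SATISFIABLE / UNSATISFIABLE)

UNSATISFIABLE

P = True:
  propagation gives T=False, S=True, W=True; an empty clause results — contradiction.
P = False:
  propagation gives S=True, R=False; an empty clause results — contradiction.
Every branch closes, so no satisfying assignment exists.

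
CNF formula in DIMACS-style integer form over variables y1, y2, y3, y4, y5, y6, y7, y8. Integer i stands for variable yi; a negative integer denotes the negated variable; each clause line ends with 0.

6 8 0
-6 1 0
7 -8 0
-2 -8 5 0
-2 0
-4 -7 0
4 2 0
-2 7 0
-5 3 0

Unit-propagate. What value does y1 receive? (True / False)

Unit clause (¬y2) sets y2 = False.
In (y2 ∨ y4), y2 is now false; y4 must hold, so y4 = True.
From (¬y4 ∨ ¬y7) and y4 = True: y7 = False.
From (¬y8 ∨ y7) and y7 = False: y8 = False.
In (y8 ∨ y6), y8 is now false; y6 must hold, so y6 = True.
In (¬y6 ∨ y1), ¬y6 is now false; y1 must hold, so y1 = True.

True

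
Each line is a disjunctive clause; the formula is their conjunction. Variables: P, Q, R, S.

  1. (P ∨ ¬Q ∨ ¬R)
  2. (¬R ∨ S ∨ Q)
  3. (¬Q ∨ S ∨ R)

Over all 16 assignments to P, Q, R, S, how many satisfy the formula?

Case analysis on Q and R:
  Q=T, R=T: remaining (P,S) ∈ {(T,F); (T,T)} — 2.
  Q=T, R=F: remaining (P,S) ∈ {(F,T); (T,T)} — 2.
  Q=F, R=T: remaining (P,S) ∈ {(F,T); (T,T)} — 2.
  Q=F, R=F: remaining (P,S) ∈ {(F,F); (F,T); (T,F); (T,T)} — 4.
Total: 2 + 2 + 2 + 4 = 10.

10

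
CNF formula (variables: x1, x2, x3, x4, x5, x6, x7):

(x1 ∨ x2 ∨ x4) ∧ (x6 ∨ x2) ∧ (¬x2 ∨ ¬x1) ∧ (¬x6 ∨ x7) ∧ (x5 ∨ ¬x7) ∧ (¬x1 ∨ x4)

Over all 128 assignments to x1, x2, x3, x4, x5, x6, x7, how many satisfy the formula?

20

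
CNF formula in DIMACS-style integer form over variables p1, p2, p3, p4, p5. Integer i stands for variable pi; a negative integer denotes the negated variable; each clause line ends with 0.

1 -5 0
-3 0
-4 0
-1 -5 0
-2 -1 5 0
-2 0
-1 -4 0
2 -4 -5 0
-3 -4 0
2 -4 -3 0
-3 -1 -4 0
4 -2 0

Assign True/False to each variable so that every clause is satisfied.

Unit propagation: (~p3) forces p3 = False.
(~p4) is a unit clause, so p4 = False.
(~p2) is a unit clause, so p2 = False.
Pure literal: p5 appears only negated; assign p5 = False.
p1 is now unconstrained; take p1 = False.

p1 = F, p2 = F, p3 = F, p4 = F, p5 = F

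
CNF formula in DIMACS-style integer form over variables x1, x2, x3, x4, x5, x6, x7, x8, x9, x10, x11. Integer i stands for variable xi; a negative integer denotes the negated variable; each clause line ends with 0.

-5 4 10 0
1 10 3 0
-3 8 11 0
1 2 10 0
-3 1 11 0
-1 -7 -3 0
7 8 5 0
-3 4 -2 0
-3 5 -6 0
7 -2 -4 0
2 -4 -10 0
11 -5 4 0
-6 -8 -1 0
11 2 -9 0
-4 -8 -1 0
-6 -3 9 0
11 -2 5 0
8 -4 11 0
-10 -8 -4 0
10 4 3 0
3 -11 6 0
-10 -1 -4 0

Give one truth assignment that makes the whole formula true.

x1=0  x2=1  x3=0  x4=0  x5=1  x6=1  x7=0  x8=0  x9=0  x10=1  x11=1

Branch on x1: take x1 = False.
Set x2 = True and propagate.
For the remaining variables, x3 = False, x4 = False, x5 = True, x6 = True, x7 = False, x8 = False, x9 = False, x10 = True, x11 = True works.
Check each clause:
  1. (x10 OR x4 OR NOT x5) — x10 is true.
  2. (x1 OR x3 OR x10) — x10 is true.
  3. (x8 OR NOT x3 OR x11) — x11 is true.
  4. (x2 OR x10 OR x1) — x2 is true.
  5. (NOT x3 OR x1 OR x11) — x11 is true.
  6. (NOT x3 OR NOT x1 OR NOT x7) — NOT x7 is true.
  7. (x7 OR x5 OR x8) — x5 is true.
  8. (x4 OR NOT x3 OR NOT x2) — NOT x3 is true.
  9. (NOT x6 OR NOT x3 OR x5) — NOT x3 is true.
  10. (NOT x4 OR x7 OR NOT x2) — NOT x4 is true.
  11. (x2 OR NOT x10 OR NOT x4) — x2 is true.
  12. (x11 OR NOT x5 OR x4) — x11 is true.
  13. (NOT x1 OR NOT x6 OR NOT x8) — NOT x8 is true.
  14. (NOT x9 OR x2 OR x11) — x2 is true.
  15. (NOT x8 OR NOT x1 OR NOT x4) — NOT x8 is true.
  16. (NOT x3 OR NOT x6 OR x9) — NOT x3 is true.
  17. (NOT x2 OR x5 OR x11) — x11 is true.
  18. (x11 OR x8 OR NOT x4) — x11 is true.
  19. (NOT x4 OR NOT x10 OR NOT x8) — NOT x8 is true.
  20. (x4 OR x3 OR x10) — x10 is true.
  21. (x3 OR x6 OR NOT x11) — x6 is true.
  22. (NOT x1 OR NOT x10 OR NOT x4) — NOT x4 is true.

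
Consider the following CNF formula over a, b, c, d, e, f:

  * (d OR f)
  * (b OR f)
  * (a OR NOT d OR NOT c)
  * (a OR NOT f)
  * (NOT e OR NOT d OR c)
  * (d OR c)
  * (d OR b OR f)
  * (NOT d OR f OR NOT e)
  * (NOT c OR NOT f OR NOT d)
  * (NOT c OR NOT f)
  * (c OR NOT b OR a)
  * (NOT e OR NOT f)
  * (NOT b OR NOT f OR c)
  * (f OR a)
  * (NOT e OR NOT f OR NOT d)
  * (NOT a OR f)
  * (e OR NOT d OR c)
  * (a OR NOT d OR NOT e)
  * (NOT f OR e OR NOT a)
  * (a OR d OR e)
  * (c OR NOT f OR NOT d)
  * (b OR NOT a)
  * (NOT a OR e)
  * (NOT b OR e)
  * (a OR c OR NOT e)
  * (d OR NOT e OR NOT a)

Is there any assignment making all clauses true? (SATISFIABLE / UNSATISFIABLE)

UNSATISFIABLE

f = True:
  propagation gives a=True, c=False, d=True; an empty clause results — contradiction.
f = False:
  propagation gives d=True, b=True, e=False; an empty clause results — contradiction.
Every branch closes, so no satisfying assignment exists.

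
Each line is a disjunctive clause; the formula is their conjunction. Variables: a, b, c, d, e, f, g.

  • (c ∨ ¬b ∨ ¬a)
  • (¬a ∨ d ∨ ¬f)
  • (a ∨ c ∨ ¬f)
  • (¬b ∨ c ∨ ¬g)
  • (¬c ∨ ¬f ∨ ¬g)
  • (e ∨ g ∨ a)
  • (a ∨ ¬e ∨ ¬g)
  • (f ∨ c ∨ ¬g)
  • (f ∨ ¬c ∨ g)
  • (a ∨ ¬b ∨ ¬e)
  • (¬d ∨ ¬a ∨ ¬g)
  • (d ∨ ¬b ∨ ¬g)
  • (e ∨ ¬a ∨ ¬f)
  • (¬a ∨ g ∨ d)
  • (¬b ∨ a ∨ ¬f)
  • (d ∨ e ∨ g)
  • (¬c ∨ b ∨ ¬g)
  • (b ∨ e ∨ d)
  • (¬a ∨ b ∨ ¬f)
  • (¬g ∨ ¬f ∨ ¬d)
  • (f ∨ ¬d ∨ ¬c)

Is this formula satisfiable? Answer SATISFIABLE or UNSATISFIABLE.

SATISFIABLE

Try a = False.
Try b = False.
For the remaining variables, c = False, d = False, e = True, f = False, g = False works.
Every clause has at least one true literal under this assignment.
So a=F, b=F, c=F, d=F, e=T, f=F, g=F is a satisfying assignment.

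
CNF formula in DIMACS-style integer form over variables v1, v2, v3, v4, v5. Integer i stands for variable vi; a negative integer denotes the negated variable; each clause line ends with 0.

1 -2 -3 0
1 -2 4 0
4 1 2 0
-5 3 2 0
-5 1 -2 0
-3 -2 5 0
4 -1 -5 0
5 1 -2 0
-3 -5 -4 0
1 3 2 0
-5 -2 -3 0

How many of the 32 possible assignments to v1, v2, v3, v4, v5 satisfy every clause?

8

The models are:
  v1=F v2=F v3=T v4=T v5=F
  v1=T v2=F v3=F v4=F v5=F
  v1=T v2=F v3=F v4=T v5=F
  v1=T v2=F v3=T v4=F v5=F
  v1=T v2=F v3=T v4=T v5=F
  v1=T v2=T v3=F v4=F v5=F
  v1=T v2=T v3=F v4=T v5=F
  v1=T v2=T v3=F v4=T v5=T
That's 8 in total.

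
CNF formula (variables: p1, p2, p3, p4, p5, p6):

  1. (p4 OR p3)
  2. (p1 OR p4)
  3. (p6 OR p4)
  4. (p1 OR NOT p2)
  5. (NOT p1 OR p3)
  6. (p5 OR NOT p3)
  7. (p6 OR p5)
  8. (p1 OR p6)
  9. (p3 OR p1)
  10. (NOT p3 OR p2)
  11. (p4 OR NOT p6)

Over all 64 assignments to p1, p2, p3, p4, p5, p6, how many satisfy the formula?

2

The models are:
  p1=T p2=T p3=T p4=T p5=T p6=F
  p1=T p2=T p3=T p4=T p5=T p6=T
That's 2 in total.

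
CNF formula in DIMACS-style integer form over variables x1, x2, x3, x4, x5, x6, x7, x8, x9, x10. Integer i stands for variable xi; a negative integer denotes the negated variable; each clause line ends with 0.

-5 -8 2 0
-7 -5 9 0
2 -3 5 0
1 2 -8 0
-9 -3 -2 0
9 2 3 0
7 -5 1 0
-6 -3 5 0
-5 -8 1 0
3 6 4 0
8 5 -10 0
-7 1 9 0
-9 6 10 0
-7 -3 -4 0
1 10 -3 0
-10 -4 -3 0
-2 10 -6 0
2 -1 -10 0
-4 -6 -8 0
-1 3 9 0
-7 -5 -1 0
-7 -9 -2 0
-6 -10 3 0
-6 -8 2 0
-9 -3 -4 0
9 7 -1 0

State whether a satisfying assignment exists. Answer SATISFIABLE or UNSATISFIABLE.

Try x1 = True.
For the remaining variables, x2 = True, x3 = False, x4 = True, x5 = False, x6 = False, x7 = False, x8 = True, x9 = True, x10 = True works.
Every clause has at least one true literal under this assignment.
So x1=True, x2=True, x3=False, x4=True, x5=False, x6=False, x7=False, x8=True, x9=True, x10=True is a satisfying assignment.

SATISFIABLE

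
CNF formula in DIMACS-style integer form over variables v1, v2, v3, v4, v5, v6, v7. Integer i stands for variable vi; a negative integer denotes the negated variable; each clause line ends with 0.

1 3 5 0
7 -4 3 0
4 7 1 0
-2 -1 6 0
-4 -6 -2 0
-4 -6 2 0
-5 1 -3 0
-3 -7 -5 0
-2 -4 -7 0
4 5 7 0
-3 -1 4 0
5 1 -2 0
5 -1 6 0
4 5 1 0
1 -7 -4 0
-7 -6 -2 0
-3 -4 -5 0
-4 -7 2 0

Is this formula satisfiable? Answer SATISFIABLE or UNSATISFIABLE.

SATISFIABLE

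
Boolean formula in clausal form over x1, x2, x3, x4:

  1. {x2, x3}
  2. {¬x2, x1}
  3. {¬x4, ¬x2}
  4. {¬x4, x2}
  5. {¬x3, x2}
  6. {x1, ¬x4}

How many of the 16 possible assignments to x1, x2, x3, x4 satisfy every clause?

2

Satisfying assignments:
  x1=T x2=T x3=F x4=F
  x1=T x2=T x3=T x4=F
Count: 2.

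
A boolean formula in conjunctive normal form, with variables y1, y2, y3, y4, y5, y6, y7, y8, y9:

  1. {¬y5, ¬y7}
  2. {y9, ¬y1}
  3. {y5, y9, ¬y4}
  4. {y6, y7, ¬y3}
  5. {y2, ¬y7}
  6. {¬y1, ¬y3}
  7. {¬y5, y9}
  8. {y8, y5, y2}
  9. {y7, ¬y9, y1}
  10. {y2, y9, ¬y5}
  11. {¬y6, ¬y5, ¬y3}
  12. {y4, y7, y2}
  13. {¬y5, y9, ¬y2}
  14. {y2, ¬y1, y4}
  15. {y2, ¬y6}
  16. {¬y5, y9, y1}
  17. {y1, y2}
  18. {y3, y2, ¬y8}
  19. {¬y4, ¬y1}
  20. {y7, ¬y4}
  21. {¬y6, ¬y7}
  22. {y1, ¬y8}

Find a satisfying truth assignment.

Branch on y1: take y1 = True.
  then y9 is forced to True.
  then y3 is forced to False.
  then y4 is forced to False.
  then y2 is forced to True.
Branch on y5: take y5 = False.
Set y6 = True and propagate.
  then y7 is forced to False.
y8 is now unconstrained; take y8 = False.

y1=True, y2=True, y3=False, y4=False, y5=False, y6=True, y7=False, y8=False, y9=True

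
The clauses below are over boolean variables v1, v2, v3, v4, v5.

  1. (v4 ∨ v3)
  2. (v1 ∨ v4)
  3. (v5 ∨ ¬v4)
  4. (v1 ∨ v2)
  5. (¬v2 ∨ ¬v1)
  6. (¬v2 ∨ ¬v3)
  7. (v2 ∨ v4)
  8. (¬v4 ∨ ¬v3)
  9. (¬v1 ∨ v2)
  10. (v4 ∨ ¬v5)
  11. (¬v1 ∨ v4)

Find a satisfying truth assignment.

Set v1 = False and propagate.
  then v4 is forced to True.
  then v5 is forced to True.
  then v2 is forced to True.
  then v3 is forced to False.

v1=False, v2=True, v3=False, v4=True, v5=True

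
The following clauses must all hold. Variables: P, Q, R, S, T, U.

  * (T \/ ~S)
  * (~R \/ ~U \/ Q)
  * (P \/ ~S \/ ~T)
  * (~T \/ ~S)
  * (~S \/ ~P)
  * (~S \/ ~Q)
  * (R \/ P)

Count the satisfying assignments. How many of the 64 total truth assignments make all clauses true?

Case analysis on S and P:
  S=1, P=1: a clause becomes empty — 0.
  S=1, P=0: a clause becomes empty — 0.
  S=0, P=1: T free; 7 ways for (Q,R,U) × 2^1 = 14.
  S=0, P=0: T free; 3 ways for (Q,R,U) × 2^1 = 6.
Total: 0 + 0 + 14 + 6 = 20.

20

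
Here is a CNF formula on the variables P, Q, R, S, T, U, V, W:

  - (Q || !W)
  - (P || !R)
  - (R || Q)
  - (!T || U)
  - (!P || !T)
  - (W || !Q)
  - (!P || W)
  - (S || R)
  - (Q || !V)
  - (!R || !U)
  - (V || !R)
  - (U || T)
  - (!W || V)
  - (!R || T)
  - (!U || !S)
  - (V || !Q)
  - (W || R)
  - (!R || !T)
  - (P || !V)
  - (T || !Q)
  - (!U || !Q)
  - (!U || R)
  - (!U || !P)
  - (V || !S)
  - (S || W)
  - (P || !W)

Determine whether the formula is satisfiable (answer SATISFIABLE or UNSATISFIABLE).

R = True:
  propagation gives P=True, T=False; an empty clause results — contradiction.
R = False:
  propagation gives Q=True, W=True, S=True, V=True; an empty clause results — contradiction.
Every branch closes, so no satisfying assignment exists.

UNSATISFIABLE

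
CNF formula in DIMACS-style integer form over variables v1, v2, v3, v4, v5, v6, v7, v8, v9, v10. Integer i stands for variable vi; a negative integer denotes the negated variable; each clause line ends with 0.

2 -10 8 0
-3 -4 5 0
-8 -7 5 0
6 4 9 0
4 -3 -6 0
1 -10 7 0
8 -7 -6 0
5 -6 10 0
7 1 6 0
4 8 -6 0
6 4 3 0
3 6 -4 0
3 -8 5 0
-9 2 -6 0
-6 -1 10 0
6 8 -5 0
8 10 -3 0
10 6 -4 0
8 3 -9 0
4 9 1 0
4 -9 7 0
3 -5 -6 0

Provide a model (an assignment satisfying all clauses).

v1 = False, v2 = True, v3 = True, v4 = False, v5 = True, v6 = False, v7 = True, v8 = True, v9 = True, v10 = True

Check each clause:
  1. (v8 | v2 | ~v10) — v8 is true.
  2. (~v4 | ~v3 | v5) — ~v4 is true.
  3. (~v7 | v5 | ~v8) — v5 is true.
  4. (v6 | v4 | v9) — v9 is true.
  5. (v4 | ~v3 | ~v6) — ~v6 is true.
  6. (v7 | v1 | ~v10) — v7 is true.
  7. (~v7 | v8 | ~v6) — v8 is true.
  8. (v5 | v10 | ~v6) — ~v6 is true.
  9. (v7 | v1 | v6) — v7 is true.
  10. (v4 | v8 | ~v6) — v8 is true.
  11. (v4 | v6 | v3) — v3 is true.
  12. (~v4 | v6 | v3) — v3 is true.
  13. (~v8 | v5 | v3) — v3 is true.
  14. (~v9 | ~v6 | v2) — ~v6 is true.
  15. (v10 | ~v1 | ~v6) — ~v6 is true.
  16. (v6 | v8 | ~v5) — v8 is true.
  17. (v10 | v8 | ~v3) — v8 is true.
  18. (~v4 | v10 | v6) — v10 is true.
  19. (~v9 | v8 | v3) — v8 is true.
  20. (v4 | v1 | v9) — v9 is true.
  21. (v7 | ~v9 | v4) — v7 is true.
  22. (~v5 | ~v6 | v3) — ~v6 is true.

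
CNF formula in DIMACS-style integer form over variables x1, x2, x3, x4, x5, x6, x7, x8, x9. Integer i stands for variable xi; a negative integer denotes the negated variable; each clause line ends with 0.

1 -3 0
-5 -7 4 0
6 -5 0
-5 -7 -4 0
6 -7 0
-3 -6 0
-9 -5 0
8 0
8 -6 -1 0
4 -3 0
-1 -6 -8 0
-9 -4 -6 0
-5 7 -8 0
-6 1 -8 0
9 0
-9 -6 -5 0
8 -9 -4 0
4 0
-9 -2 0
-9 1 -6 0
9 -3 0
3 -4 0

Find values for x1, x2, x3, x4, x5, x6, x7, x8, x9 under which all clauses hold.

x1=True, x2=False, x3=True, x4=True, x5=False, x6=False, x7=False, x8=True, x9=True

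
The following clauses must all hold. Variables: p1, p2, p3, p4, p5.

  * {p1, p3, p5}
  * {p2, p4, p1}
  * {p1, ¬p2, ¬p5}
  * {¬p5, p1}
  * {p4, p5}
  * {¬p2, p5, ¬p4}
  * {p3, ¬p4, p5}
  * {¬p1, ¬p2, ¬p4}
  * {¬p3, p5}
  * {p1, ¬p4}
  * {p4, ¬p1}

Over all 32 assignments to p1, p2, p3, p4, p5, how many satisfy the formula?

The models are:
  p1=1 p2=0 p3=0 p4=1 p5=1
  p1=1 p2=0 p3=1 p4=1 p5=1
Count: 2.

2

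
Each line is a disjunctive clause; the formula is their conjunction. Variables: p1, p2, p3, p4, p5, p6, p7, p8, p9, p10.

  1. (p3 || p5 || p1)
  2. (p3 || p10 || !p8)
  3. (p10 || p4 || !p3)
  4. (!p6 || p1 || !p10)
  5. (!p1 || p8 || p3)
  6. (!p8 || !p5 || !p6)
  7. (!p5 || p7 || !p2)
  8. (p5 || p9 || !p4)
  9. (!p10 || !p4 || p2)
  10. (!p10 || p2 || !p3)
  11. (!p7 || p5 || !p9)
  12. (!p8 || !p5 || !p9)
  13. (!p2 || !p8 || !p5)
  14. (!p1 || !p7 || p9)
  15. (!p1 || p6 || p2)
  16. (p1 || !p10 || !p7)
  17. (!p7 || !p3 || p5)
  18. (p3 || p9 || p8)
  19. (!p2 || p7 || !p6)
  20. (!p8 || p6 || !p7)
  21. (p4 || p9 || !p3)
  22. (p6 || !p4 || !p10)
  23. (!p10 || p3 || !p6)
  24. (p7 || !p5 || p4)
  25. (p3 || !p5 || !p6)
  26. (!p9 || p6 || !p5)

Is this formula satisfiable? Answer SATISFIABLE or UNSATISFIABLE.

SATISFIABLE

Set p1 = False and propagate.
The remaining clauses are satisfied by p2 = False, p3 = True, p4 = True, p5 = True, p6 = False, p7 = False, p8 = False, p9 = False, p10 = False.
Every clause has at least one true literal under this assignment.
So p1 = False, p2 = False, p3 = True, p4 = True, p5 = True, p6 = False, p7 = False, p8 = False, p9 = False, p10 = False is a satisfying assignment.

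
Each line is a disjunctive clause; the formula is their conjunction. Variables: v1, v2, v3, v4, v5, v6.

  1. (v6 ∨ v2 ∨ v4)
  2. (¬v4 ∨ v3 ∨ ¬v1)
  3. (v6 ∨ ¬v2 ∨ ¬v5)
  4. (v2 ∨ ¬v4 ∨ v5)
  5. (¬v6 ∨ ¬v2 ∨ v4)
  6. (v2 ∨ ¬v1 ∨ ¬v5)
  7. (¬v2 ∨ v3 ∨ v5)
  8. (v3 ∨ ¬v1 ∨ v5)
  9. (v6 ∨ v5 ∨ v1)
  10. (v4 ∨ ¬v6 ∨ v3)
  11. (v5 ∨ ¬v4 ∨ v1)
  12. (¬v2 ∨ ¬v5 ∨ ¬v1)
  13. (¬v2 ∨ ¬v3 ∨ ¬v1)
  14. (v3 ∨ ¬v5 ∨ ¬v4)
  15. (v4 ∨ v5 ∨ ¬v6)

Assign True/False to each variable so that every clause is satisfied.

v1=False, v2=False, v3=True, v4=False, v5=True, v6=True

Check each clause:
  1. (v6 ∨ v4 ∨ v2) — v6 is true.
  2. (¬v1 ∨ ¬v4 ∨ v3) — v3 is true.
  3. (¬v2 ∨ v6 ∨ ¬v5) — ¬v2 is true.
  4. (v2 ∨ ¬v4 ∨ v5) — ¬v4 is true.
  5. (¬v6 ∨ ¬v2 ∨ v4) — ¬v2 is true.
  6. (¬v5 ∨ v2 ∨ ¬v1) — ¬v1 is true.
  7. (¬v2 ∨ v5 ∨ v3) — v3 is true.
  8. (¬v1 ∨ v3 ∨ v5) — v3 is true.
  9. (v1 ∨ v5 ∨ v6) — v5 is true.
  10. (¬v6 ∨ v4 ∨ v3) — v3 is true.
  11. (v5 ∨ v1 ∨ ¬v4) — ¬v4 is true.
  12. (¬v2 ∨ ¬v5 ∨ ¬v1) — ¬v2 is true.
  13. (¬v1 ∨ ¬v3 ∨ ¬v2) — ¬v2 is true.
  14. (¬v4 ∨ ¬v5 ∨ v3) — v3 is true.
  15. (v4 ∨ ¬v6 ∨ v5) — v5 is true.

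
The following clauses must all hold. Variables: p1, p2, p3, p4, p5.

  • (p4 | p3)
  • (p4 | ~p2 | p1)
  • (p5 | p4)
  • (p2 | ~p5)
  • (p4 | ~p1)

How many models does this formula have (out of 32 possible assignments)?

12

Split on p4, then p1.
  p4=1, p1=1: p3 free; 3 ways for (p2,p5) × 2^1 = 6.
  p4=1, p1=0: p3 free; 3 ways for (p2,p5) × 2^1 = 6.
  p4=0, p1=1: a clause becomes empty — 0.
  p4=0, p1=0: a clause becomes empty — 0.
Total: 6 + 6 + 0 + 0 = 12.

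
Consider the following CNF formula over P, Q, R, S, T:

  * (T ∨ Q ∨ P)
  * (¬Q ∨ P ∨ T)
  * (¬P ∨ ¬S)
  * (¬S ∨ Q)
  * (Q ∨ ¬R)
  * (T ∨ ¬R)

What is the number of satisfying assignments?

10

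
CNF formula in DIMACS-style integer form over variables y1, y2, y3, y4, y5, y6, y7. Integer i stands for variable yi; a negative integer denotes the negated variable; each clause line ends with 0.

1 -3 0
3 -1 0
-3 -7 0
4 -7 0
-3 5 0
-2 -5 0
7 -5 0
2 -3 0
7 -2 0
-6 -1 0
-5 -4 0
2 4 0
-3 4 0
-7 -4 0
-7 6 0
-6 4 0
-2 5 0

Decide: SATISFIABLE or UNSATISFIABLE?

SATISFIABLE

Branch on y1: take y1 = False.
  then y3 is forced to False.
Try y2 = False.
  then y4 is forced to True.
  then y5 is forced to False.
  then y7 is forced to False.
y6 is now unconstrained; take y6 = False.
So y1=False, y2=False, y3=False, y4=True, y5=False, y6=False, y7=False is a satisfying assignment.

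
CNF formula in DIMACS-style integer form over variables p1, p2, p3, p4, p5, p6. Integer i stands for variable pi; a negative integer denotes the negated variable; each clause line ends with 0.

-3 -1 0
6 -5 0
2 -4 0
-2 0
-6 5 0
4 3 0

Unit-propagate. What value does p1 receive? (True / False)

(¬p2) is a unit clause: p2 = False.
From (¬p4 ∨ p2) and p2 = False: p4 = False.
From (p3 ∨ p4) and p4 = False: p3 = True.
(¬p1 ∨ ¬p3) with p3 = True leaves only ¬p1, so p1 = False.

False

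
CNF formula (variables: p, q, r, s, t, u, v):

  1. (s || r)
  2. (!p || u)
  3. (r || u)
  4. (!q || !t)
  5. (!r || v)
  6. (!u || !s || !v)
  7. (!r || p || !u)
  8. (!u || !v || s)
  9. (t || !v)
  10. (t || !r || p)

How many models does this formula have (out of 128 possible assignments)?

8

The models are:
  p=F q=F r=F s=T t=F u=T v=F
  p=F q=F r=F s=T t=T u=T v=F
  p=F q=F r=T s=F t=T u=F v=T
  p=F q=F r=T s=T t=T u=F v=T
  p=F q=T r=F s=T t=F u=T v=F
  p=T q=F r=F s=T t=F u=T v=F
  p=T q=F r=F s=T t=T u=T v=F
  p=T q=T r=F s=T t=F u=T v=F
Count: 8.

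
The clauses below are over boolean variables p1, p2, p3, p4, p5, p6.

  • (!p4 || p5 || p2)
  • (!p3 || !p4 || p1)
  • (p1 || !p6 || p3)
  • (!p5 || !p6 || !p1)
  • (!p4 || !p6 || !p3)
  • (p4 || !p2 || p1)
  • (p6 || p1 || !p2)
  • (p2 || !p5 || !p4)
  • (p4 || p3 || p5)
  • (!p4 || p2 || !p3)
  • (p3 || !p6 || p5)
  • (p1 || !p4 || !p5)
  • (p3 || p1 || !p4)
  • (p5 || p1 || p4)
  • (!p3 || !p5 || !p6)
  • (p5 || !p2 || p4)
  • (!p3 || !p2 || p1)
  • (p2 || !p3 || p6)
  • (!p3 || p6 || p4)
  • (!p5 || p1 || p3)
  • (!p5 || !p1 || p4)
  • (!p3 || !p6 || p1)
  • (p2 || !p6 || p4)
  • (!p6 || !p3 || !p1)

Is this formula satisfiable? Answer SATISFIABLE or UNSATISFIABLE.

Try p1 = True.
Set p2 = True and propagate.
Try p3 = False.
The remaining clauses are satisfied by p4 = True, p5 = True, p6 = False.
Every clause has at least one true literal under this assignment.
So p1=T, p2=T, p3=F, p4=T, p5=T, p6=F is a satisfying assignment.

SATISFIABLE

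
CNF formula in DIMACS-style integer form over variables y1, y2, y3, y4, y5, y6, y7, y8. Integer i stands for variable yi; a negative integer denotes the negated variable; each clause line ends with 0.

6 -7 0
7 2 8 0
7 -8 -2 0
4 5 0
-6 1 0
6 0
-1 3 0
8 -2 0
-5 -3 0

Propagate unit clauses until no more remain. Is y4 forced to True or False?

True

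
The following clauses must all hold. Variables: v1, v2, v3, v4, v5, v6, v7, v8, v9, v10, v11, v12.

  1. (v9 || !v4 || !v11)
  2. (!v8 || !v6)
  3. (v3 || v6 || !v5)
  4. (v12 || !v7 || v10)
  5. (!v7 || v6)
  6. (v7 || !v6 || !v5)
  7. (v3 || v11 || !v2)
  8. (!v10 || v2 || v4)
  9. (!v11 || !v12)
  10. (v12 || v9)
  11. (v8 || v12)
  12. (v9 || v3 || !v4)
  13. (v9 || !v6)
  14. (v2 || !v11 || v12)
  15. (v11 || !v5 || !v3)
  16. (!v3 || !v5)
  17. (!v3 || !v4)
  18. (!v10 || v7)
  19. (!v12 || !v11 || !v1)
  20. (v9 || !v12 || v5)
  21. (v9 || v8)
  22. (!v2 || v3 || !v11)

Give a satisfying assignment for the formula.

v1=True, v2=False, v3=True, v4=False, v5=False, v6=False, v7=False, v8=True, v9=True, v10=False, v11=False, v12=True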